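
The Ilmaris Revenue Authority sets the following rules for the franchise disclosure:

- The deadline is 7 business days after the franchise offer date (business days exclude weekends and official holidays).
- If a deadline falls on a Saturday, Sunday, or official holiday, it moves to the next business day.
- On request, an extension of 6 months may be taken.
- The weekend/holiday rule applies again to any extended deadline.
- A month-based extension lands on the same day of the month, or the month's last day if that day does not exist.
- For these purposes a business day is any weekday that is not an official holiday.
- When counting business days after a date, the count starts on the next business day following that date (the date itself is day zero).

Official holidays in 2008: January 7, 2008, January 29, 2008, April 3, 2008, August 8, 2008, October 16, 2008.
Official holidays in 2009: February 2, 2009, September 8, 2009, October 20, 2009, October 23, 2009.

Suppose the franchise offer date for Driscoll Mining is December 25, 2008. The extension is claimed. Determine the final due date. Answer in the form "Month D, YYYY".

July 6, 2009

7 business days after December 25, 2008, excluding weekends and holidays, is January 5, 2009.
January 5, 2009 is a Monday and not a listed holiday, so it stands.
Add 6 months to January 5, 2009: July 5, 2009.
July 5, 2009 falls on a Sunday. Rolling to the next business day gives July 6, 2009, a Monday.
Deadline: July 6, 2009.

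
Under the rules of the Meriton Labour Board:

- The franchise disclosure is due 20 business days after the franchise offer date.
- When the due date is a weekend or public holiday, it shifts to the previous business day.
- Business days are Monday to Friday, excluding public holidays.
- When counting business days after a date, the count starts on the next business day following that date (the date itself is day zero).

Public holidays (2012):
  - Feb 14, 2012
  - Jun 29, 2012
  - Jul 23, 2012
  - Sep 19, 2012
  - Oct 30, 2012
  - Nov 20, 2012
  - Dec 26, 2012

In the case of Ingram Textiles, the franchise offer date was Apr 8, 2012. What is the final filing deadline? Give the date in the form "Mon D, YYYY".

May 4, 2012

Starting the day after Apr 8, 2012 and counting 20 business days lands on May 4, 2012.
Since May 4, 2012 is a Friday and not a holiday, the date is unchanged.
Final deadline: May 4, 2012.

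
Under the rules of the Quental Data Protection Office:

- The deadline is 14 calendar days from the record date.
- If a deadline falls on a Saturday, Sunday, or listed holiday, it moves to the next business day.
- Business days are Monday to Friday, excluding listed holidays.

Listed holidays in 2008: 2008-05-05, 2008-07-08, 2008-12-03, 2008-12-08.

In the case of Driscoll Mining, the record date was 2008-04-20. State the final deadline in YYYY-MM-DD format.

2008-05-06

From 2008-04-20, 14 calendar days later is 2008-05-04.
Because 2008-05-04 is a Sunday, the deadline becomes 2008-05-06 (Tuesday).
Deadline: 2008-05-06.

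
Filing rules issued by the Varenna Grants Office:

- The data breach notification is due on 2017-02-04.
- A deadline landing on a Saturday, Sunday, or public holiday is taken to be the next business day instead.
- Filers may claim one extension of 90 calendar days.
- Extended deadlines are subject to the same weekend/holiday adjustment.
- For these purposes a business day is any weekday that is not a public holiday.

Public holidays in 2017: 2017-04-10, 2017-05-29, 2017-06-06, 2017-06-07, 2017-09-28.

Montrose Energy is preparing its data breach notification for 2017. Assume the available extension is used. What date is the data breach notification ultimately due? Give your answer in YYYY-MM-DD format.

The statutory due date is 2017-02-04.
Because 2017-02-04 is a Saturday, the deadline becomes 2017-02-06 (Monday).
Applying the 90-calendar-day extension: 2017-02-06 + 90 days = 2017-05-07.
2017-05-07 falls on a Sunday. Rolling to the next business day gives 2017-05-08, a Monday.
The final due date is 2017-05-08.

2017-05-08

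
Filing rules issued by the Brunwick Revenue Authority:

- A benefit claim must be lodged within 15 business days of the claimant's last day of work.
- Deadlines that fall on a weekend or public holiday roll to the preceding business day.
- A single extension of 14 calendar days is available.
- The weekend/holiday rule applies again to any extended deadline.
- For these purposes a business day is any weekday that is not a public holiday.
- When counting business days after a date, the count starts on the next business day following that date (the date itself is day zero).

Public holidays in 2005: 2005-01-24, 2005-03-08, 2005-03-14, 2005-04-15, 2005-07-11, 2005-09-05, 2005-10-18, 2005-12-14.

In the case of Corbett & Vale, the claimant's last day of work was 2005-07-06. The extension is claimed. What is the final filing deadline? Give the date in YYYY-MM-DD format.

Starting the day after 2005-07-06 and counting 15 business days lands on 2005-07-28.
Since 2005-07-28 is a Thursday and not a holiday, the date is unchanged.
With the 14-day extension, 2005-07-28 becomes 2005-08-11.
2005-08-11 is a Thursday and not a listed holiday, so it stands.
Final deadline: 2005-08-11.

2005-08-11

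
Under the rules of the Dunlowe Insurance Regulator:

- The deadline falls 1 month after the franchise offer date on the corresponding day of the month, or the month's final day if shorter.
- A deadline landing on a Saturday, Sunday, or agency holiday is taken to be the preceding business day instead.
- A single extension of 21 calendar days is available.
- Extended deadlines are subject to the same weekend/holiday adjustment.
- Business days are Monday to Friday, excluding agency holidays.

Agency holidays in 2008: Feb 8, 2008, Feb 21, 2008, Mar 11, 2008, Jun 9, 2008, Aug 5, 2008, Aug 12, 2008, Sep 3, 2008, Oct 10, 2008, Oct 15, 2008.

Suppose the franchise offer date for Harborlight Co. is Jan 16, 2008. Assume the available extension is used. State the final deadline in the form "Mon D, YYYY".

Mar 7, 2008

1 month after Jan 16, 2008, on the same day of the month, is Feb 16, 2008.
Feb 16, 2008 is a Saturday; the preceding business day is Feb 15, 2008 (Friday).
Applying the 21-calendar-day extension: Feb 15, 2008 + 21 days = Mar 7, 2008.
Mar 7, 2008 falls on a Friday, which is a business day, so no adjustment is needed.
Final deadline: Mar 7, 2008.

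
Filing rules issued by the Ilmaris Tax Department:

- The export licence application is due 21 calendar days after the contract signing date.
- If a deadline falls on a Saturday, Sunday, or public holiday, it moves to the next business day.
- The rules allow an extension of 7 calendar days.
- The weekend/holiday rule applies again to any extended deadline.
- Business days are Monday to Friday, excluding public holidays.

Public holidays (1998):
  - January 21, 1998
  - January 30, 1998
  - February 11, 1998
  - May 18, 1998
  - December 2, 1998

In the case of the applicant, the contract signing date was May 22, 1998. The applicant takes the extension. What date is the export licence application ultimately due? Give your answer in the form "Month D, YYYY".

June 19, 1998

From May 22, 1998, 21 calendar days later is June 12, 1998.
June 12, 1998 (Friday) is already a business day.
Applying the 7-calendar-day extension: June 12, 1998 + 7 days = June 19, 1998.
Since June 19, 1998 is a Friday and not a holiday, the date is unchanged.
So the filing is due June 19, 1998.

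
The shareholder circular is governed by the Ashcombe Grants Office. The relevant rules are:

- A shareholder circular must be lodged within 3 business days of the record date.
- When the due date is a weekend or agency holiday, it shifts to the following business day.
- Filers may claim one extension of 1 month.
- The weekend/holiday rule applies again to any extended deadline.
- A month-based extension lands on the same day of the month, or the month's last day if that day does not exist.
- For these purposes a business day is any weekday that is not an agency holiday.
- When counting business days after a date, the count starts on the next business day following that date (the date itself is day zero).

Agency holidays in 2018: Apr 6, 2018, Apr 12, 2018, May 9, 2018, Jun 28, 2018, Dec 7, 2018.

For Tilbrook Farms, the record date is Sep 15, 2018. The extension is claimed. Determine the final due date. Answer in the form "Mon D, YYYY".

3 business days after Sep 15, 2018, excluding weekends and holidays, is Sep 19, 2018.
Sep 19, 2018 is a Wednesday and not a listed holiday, so it stands.
Add 1 month to Sep 19, 2018: Oct 19, 2018.
Oct 19, 2018 (Friday) is already a business day.
The final due date is Oct 19, 2018.

Oct 19, 2018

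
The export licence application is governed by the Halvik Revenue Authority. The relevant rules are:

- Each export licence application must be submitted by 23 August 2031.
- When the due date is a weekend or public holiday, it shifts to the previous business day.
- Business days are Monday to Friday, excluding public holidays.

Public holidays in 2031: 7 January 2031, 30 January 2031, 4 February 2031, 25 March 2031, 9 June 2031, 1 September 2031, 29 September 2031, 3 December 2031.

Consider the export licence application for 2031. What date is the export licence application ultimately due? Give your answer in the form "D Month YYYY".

22 August 2031

The statutory due date is 23 August 2031.
23 August 2031 is a Saturday, so it moves to the preceding business day, 22 August 2031 (Friday).
The final due date is 22 August 2031.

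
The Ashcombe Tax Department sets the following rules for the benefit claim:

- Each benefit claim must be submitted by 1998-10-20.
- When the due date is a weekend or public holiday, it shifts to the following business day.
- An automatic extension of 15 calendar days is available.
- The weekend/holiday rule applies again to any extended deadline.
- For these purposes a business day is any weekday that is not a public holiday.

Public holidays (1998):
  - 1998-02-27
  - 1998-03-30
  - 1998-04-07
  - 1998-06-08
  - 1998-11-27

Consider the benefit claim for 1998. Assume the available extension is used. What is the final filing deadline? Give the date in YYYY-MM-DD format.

1998-11-04

Start from the fixed due date, 1998-10-20.
Since 1998-10-20 is a Tuesday and not a holiday, the date is unchanged.
With the 15-day extension, 1998-10-20 becomes 1998-11-04.
Since 1998-11-04 is a Wednesday and not a holiday, the date is unchanged.
Final deadline: 1998-11-04.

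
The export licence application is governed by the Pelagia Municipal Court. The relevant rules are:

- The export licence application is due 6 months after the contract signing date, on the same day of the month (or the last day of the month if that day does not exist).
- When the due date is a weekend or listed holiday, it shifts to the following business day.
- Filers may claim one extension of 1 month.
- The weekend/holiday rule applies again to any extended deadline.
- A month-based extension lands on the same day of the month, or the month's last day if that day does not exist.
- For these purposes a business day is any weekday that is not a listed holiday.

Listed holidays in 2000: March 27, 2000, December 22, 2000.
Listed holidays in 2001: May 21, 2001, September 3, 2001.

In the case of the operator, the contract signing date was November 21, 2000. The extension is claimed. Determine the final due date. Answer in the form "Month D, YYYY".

Moving 6 months forward from November 21, 2000 on the corresponding day gives May 21, 2001.
Because May 21, 2001 is a listed holiday, the deadline becomes May 22, 2001 (Tuesday).
The 1 month extension carries May 22, 2001 to June 22, 2001.
Since June 22, 2001 is a Friday and not a holiday, the date is unchanged.
Deadline: June 22, 2001.

June 22, 2001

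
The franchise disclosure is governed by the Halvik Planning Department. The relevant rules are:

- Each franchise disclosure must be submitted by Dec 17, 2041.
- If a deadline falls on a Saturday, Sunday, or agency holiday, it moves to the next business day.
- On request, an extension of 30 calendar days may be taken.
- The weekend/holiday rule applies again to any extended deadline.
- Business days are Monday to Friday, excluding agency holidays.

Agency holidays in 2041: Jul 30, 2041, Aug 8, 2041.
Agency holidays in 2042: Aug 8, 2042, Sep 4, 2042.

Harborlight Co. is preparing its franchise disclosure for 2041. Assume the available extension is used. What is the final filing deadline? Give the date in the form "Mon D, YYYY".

The statutory due date is Dec 17, 2041.
Since Dec 17, 2041 is a Tuesday and not a holiday, the date is unchanged.
With the 30-day extension, Dec 17, 2041 becomes Jan 16, 2042.
Jan 16, 2042 (Thursday) is already a business day.
The final due date is Jan 16, 2042.

Jan 16, 2042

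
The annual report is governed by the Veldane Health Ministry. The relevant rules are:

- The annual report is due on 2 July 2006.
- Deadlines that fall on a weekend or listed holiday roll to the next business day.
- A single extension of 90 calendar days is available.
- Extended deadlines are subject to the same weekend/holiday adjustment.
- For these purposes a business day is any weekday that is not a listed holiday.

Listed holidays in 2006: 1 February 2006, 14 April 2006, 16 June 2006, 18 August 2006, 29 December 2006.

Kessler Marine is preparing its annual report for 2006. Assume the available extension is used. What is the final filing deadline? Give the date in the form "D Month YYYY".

The stated deadline is 2 July 2006.
Because 2 July 2006 is a Sunday, the deadline becomes 3 July 2006 (Monday).
Add the 90 calendar-day extension to 3 July 2006: 1 October 2006.
Because 1 October 2006 is a Sunday, the deadline becomes 2 October 2006 (Monday).
Final deadline: 2 October 2006.

2 October 2006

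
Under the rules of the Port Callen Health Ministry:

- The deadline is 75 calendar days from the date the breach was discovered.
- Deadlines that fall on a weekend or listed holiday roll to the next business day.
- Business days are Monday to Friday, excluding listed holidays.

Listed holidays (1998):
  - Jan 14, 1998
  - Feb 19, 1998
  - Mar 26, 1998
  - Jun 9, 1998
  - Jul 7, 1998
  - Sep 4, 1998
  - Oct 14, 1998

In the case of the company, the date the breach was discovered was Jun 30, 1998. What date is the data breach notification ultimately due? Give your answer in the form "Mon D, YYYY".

Trigger date Jun 30, 1998 + 75 calendar days = Sep 13, 1998.
Sep 13, 1998 falls on a Sunday. Rolling to the next business day gives Sep 14, 1998, a Monday.
Final deadline: Sep 14, 1998.

Sep 14, 1998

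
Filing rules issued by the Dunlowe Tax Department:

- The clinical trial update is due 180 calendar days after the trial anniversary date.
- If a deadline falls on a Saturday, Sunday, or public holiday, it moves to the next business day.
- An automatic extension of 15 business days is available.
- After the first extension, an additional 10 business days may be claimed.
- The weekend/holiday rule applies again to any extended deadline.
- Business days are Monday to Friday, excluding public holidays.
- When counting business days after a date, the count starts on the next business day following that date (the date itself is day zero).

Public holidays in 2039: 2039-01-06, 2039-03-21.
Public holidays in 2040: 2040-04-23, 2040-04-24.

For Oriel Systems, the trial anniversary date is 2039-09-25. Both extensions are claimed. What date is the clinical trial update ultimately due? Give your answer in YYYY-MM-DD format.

From 2039-09-25, 180 calendar days later is 2040-03-23.
2040-03-23 falls on a Friday, which is a business day, so no adjustment is needed.
Applying the 15-business-day extension: 15 business days after 2040-03-23 is 2040-04-13.
Since 2040-04-13 is a Friday and not a holiday, the date is unchanged.
Counting 10 further business days from 2040-04-13 reaches 2040-05-01.
2040-05-01 (Tuesday) is already a business day.
Deadline: 2040-05-01.

2040-05-01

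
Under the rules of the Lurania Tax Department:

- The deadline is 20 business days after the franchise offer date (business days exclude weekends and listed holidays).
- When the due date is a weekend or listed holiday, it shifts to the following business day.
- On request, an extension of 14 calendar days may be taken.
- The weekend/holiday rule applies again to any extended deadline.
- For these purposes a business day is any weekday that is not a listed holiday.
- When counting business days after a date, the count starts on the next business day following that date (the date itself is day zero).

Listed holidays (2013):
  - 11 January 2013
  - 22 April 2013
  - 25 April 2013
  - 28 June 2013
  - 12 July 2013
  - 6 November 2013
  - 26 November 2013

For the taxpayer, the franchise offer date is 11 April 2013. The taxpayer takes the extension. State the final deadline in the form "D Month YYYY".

27 May 2013

Counting 20 business days after 11 April 2013 (skipping weekends and listed holidays) reaches 13 May 2013.
13 May 2013 is a Monday and not a listed holiday, so it stands.
The 14-calendar-day extension moves the deadline from 13 May 2013 to 27 May 2013.
27 May 2013 falls on a Monday, which is a business day, so no adjustment is needed.
The final due date is 27 May 2013.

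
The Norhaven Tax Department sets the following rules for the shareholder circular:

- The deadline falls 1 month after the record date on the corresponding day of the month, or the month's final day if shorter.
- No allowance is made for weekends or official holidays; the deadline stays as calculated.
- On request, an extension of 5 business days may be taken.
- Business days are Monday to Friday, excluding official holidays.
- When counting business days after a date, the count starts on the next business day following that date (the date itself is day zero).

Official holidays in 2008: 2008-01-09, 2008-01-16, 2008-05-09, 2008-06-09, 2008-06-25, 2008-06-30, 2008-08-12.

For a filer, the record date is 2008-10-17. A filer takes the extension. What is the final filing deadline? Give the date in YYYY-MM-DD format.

2008-11-24

1 month from 2008-10-17 is 2008-11-17.
2008-11-17 is a Monday; no weekend or holiday adjustment applies.
Applying the 5-business-day extension: 5 business days after 2008-11-17 is 2008-11-24.
2008-11-24 is a Monday; no weekend or holiday adjustment applies.
Final deadline: 2008-11-24.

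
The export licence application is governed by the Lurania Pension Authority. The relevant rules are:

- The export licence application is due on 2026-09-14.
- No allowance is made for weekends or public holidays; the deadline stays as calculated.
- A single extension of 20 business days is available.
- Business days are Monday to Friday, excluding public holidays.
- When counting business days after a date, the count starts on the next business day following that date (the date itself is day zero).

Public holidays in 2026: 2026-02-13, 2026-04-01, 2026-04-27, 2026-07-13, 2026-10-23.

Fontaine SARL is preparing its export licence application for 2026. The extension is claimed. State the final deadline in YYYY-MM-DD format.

Start from the fixed due date, 2026-09-14.
No adjustment is made for weekends or holidays, so 2026-09-14 stands.
The 20-business-day extension runs from 2026-09-14 to 2026-10-12.
2026-10-12 is a Monday; no weekend or holiday adjustment applies.
Final deadline: 2026-10-12.

2026-10-12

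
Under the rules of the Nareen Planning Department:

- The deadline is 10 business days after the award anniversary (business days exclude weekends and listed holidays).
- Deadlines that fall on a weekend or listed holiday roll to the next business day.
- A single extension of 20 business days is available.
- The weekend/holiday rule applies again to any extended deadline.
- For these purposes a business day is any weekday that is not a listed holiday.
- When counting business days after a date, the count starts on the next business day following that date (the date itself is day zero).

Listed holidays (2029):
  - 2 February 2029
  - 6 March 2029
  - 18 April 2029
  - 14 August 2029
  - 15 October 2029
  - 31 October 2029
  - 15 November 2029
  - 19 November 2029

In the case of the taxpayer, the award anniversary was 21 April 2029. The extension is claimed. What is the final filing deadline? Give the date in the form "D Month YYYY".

Counting 10 business days after 21 April 2029 (skipping weekends and listed holidays) reaches 4 May 2029.
4 May 2029 falls on a Friday, which is a business day, so no adjustment is needed.
Applying the 20-business-day extension: 20 business days after 4 May 2029 is 1 June 2029.
1 June 2029 (Friday) is already a business day.
Deadline: 1 June 2029.

1 June 2029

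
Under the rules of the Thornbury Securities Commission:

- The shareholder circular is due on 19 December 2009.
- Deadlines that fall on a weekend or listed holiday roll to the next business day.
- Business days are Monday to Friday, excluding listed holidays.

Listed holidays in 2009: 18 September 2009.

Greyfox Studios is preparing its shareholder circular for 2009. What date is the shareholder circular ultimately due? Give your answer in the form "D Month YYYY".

The stated deadline is 19 December 2009.
19 December 2009 is a Saturday, so it moves to the next business day, 21 December 2009 (Monday).
So the filing is due 21 December 2009.

21 December 2009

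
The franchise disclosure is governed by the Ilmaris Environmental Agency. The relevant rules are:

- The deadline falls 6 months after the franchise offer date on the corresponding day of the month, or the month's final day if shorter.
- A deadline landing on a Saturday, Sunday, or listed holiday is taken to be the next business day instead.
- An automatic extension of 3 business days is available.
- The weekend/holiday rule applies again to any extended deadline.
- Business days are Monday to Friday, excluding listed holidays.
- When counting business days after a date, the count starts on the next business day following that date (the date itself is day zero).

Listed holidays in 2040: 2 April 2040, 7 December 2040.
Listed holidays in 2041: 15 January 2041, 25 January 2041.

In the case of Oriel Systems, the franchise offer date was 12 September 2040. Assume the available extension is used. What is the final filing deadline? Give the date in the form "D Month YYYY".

15 March 2041

6 months from 12 September 2040 is 12 March 2041.
12 March 2041 is a Tuesday and not a listed holiday, so it stands.
Counting 3 further business days from 12 March 2041 reaches 15 March 2041.
15 March 2041 is a Friday and not a listed holiday, so it stands.
Final deadline: 15 March 2041.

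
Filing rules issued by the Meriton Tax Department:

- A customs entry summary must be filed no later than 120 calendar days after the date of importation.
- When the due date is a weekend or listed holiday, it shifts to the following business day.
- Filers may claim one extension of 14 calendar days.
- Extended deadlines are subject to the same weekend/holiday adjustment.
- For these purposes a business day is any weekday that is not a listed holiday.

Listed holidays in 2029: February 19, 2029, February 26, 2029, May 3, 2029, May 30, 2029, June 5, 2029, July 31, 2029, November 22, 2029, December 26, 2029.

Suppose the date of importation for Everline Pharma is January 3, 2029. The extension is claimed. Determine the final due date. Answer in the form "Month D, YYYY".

Adding 120 calendar days to January 3, 2029 gives May 3, 2029.
May 3, 2029 is a listed holiday; the next business day is May 4, 2029 (Friday).
With the 14-day extension, May 4, 2029 becomes May 18, 2029.
Since May 18, 2029 is a Friday and not a holiday, the date is unchanged.
The final due date is May 18, 2029.

May 18, 2029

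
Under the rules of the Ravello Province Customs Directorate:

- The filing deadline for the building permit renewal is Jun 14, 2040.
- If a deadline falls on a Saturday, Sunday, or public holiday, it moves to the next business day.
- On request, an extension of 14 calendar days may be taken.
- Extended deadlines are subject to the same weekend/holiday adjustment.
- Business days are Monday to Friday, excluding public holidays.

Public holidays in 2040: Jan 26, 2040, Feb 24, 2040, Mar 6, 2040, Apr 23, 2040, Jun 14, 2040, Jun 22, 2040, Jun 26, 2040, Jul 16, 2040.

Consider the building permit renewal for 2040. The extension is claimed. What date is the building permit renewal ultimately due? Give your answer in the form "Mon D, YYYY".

Start from the fixed due date, Jun 14, 2040.
Jun 14, 2040 is a listed holiday, so it moves to the next business day, Jun 15, 2040 (Friday).
With the 14-day extension, Jun 15, 2040 becomes Jun 29, 2040.
Jun 29, 2040 (Friday) is already a business day.
So the filing is due Jun 29, 2040.

Jun 29, 2040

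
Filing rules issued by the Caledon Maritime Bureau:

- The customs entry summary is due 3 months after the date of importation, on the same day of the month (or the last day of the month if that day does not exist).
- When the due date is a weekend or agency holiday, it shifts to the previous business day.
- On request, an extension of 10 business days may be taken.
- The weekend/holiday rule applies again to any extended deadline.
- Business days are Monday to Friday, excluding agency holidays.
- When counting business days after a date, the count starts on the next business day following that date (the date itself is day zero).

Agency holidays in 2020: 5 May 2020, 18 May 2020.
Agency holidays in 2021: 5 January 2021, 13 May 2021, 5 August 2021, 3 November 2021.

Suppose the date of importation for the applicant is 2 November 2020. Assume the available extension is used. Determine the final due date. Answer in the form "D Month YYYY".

16 February 2021

3 months from 2 November 2020 is 2 February 2021.
2 February 2021 is a Tuesday and not a listed holiday, so it stands.
Counting 10 further business days from 2 February 2021 reaches 16 February 2021.
Since 16 February 2021 is a Tuesday and not a holiday, the date is unchanged.
The final due date is 16 February 2021.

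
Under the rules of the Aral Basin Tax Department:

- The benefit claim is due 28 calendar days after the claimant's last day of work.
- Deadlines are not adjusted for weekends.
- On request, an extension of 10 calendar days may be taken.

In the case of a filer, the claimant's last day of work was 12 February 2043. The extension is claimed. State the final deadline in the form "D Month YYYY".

28 calendar days after 12 February 2043 is 12 March 2043.
No adjustment is made for weekends or holidays, so 12 March 2043 stands.
Applying the 10-calendar-day extension: 12 March 2043 + 10 days = 22 March 2043.
No adjustment is made for weekends or holidays, so 22 March 2043 stands.
The final due date is 22 March 2043.

22 March 2043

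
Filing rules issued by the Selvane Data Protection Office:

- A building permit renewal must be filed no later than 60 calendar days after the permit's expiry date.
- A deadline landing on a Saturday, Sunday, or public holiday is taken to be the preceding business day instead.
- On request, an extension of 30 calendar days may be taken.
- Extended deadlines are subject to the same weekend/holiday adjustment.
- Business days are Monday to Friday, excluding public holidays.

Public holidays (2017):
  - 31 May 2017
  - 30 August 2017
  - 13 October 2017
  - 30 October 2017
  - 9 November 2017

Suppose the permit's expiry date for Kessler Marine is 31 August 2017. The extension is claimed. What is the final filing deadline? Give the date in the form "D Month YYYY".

24 November 2017

Trigger date 31 August 2017 + 60 calendar days = 30 October 2017.
Because 30 October 2017 is a listed holiday, the deadline becomes 27 October 2017 (Friday).
Add the 30 calendar-day extension to 27 October 2017: 26 November 2017.
26 November 2017 is a Sunday, so it moves to the preceding business day, 24 November 2017 (Friday).
So the filing is due 24 November 2017.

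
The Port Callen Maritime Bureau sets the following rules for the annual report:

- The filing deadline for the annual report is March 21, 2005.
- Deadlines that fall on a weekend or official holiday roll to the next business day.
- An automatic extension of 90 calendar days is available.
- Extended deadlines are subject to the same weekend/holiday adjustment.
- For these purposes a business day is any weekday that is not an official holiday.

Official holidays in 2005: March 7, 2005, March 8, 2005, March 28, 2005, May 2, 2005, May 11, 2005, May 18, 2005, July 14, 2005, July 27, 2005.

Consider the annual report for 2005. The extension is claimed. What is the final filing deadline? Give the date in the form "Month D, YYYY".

The stated deadline is March 21, 2005.
March 21, 2005 falls on a Monday, which is a business day, so no adjustment is needed.
Applying the 90-calendar-day extension: March 21, 2005 + 90 days = June 19, 2005.
June 19, 2005 is a Sunday, so it moves to the next business day, June 20, 2005 (Monday).
Final deadline: June 20, 2005.

June 20, 2005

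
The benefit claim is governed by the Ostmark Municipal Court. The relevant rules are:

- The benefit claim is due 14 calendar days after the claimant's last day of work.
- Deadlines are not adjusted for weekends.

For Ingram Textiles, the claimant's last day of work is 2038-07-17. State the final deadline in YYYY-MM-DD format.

From 2038-07-17, 14 calendar days later is 2038-07-31.
No adjustment is made for weekends or holidays, so 2038-07-31 stands.
Final deadline: 2038-07-31.

2038-07-31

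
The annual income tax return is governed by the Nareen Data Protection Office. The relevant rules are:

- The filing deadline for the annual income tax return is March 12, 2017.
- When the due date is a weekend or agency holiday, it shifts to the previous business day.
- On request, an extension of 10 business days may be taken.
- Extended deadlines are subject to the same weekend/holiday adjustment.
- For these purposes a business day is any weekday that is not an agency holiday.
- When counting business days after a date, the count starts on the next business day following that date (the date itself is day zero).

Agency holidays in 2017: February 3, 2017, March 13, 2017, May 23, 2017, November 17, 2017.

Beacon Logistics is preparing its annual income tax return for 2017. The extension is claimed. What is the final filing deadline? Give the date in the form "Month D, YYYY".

March 27, 2017

Start from the fixed due date, March 12, 2017.
March 12, 2017 is a Sunday; the preceding business day is March 10, 2017 (Friday).
Counting 10 further business days from March 10, 2017 reaches March 27, 2017.
March 27, 2017 (Monday) is already a business day.
So the filing is due March 27, 2017.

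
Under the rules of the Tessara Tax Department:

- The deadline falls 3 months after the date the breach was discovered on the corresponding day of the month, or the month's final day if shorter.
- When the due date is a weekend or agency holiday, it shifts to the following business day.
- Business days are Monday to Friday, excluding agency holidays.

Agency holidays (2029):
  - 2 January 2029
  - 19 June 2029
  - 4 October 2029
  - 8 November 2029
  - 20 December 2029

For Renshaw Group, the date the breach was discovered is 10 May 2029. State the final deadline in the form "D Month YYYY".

Moving 3 months forward from 10 May 2029 on the corresponding day gives 10 August 2029.
10 August 2029 falls on a Friday, which is a business day, so no adjustment is needed.
The final due date is 10 August 2029.

10 August 2029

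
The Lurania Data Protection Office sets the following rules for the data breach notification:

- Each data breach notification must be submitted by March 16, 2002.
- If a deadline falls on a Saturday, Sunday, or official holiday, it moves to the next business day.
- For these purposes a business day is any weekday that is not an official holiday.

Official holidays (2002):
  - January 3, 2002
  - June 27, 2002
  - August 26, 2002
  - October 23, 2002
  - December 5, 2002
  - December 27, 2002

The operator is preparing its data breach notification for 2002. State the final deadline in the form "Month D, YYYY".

March 18, 2002

The stated deadline is March 16, 2002.
March 16, 2002 is a Saturday; the next business day is March 18, 2002 (Monday).
Deadline: March 18, 2002.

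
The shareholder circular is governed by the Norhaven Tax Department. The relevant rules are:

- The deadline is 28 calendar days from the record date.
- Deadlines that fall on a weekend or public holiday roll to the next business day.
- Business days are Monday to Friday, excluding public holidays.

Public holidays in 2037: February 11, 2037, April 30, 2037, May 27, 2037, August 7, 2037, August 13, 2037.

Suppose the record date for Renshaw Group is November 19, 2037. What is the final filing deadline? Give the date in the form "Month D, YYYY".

28 calendar days after November 19, 2037 is December 17, 2037.
December 17, 2037 (Thursday) is already a business day.
Deadline: December 17, 2037.

December 17, 2037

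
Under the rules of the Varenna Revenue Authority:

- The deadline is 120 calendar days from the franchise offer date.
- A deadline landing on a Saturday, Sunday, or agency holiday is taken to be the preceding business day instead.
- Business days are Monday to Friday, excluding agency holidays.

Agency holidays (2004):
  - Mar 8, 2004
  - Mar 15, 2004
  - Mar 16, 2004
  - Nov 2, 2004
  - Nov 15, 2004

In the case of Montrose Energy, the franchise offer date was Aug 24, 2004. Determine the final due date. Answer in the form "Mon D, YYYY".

Dec 22, 2004

Trigger date Aug 24, 2004 + 120 calendar days = Dec 22, 2004.
Dec 22, 2004 falls on a Wednesday, which is a business day, so no adjustment is needed.
Deadline: Dec 22, 2004.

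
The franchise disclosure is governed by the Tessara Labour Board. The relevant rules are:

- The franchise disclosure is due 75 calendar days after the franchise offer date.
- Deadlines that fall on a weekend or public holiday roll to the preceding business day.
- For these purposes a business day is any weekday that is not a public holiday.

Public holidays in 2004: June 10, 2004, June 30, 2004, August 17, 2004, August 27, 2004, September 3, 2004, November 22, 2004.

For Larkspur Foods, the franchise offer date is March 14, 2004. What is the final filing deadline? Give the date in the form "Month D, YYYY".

May 28, 2004

Trigger date March 14, 2004 + 75 calendar days = May 28, 2004.
May 28, 2004 is a Friday and not a listed holiday, so it stands.
Deadline: May 28, 2004.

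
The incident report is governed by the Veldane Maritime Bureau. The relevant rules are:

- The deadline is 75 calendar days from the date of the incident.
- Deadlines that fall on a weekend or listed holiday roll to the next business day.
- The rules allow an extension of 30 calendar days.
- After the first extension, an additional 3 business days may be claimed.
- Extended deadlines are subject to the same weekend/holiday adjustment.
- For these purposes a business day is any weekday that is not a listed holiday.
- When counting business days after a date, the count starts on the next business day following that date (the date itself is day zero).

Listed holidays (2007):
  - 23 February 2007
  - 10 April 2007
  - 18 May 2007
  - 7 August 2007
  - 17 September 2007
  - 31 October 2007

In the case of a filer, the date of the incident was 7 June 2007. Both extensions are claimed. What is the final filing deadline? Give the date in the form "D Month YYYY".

25 September 2007

Trigger date 7 June 2007 + 75 calendar days = 21 August 2007.
21 August 2007 (Tuesday) is already a business day.
The 30-calendar-day extension moves the deadline from 21 August 2007 to 20 September 2007.
20 September 2007 is a Thursday and not a listed holiday, so it stands.
The 3-business-day extension runs from 20 September 2007 to 25 September 2007.
25 September 2007 (Tuesday) is already a business day.
Final deadline: 25 September 2007.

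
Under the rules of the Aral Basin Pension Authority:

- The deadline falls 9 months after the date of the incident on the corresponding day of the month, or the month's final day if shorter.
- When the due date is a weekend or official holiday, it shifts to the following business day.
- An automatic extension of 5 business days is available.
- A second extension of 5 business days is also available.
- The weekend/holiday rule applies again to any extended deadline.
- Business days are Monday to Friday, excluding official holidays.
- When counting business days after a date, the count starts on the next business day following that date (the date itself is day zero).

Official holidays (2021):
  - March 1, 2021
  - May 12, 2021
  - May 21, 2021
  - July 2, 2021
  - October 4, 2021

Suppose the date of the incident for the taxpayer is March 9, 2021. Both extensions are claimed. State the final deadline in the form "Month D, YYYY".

9 months after March 9, 2021, on the same day of the month, is December 9, 2021.
December 9, 2021 is a Thursday and not a listed holiday, so it stands.
The 5-business-day extension runs from December 9, 2021 to December 16, 2021.
Since December 16, 2021 is a Thursday and not a holiday, the date is unchanged.
Applying the 5-business-day extension: 5 business days after December 16, 2021 is December 23, 2021.
December 23, 2021 falls on a Thursday, which is a business day, so no adjustment is needed.
Deadline: December 23, 2021.

December 23, 2021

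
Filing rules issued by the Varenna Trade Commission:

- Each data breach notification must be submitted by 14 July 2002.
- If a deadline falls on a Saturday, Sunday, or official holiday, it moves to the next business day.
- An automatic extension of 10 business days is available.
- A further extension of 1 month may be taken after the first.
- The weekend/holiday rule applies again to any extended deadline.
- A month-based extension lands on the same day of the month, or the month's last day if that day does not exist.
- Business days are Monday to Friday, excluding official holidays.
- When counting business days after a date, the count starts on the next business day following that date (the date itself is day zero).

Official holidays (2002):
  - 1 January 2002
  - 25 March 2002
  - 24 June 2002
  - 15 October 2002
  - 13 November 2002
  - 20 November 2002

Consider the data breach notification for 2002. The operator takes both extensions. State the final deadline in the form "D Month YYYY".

The stated deadline is 14 July 2002.
14 July 2002 falls on a Sunday. Rolling to the next business day gives 15 July 2002, a Monday.
Applying the 10-business-day extension: 10 business days after 15 July 2002 is 29 July 2002.
29 July 2002 (Monday) is already a business day.
Applying the 1 month extension: 1 month after 29 July 2002 is 29 August 2002.
29 August 2002 (Thursday) is already a business day.
Deadline: 29 August 2002.

29 August 2002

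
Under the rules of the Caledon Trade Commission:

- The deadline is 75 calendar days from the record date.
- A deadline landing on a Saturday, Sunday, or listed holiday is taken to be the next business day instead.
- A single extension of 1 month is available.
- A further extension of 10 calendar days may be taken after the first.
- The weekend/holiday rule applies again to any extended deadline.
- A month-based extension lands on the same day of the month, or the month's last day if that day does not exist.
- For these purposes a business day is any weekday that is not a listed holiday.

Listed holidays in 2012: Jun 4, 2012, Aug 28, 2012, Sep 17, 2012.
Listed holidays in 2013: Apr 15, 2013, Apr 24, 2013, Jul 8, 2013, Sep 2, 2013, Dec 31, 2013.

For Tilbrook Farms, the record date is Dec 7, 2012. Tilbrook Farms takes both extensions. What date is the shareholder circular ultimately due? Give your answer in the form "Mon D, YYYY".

Apr 1, 2013

From Dec 7, 2012, 75 calendar days later is Feb 20, 2013.
Feb 20, 2013 (Wednesday) is already a business day.
Applying the 1 month extension: 1 month after Feb 20, 2013 is Mar 20, 2013.
Mar 20, 2013 (Wednesday) is already a business day.
The 10-calendar-day extension moves the deadline from Mar 20, 2013 to Mar 30, 2013.
Mar 30, 2013 is a Saturday; the next business day is Apr 1, 2013 (Monday).
The final due date is Apr 1, 2013.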